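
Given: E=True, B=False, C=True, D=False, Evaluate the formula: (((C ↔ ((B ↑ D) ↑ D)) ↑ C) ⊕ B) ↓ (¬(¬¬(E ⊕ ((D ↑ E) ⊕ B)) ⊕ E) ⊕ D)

B ↑ D = False ↑ False = True
(B ↑ D) ↑ D = True ↑ False = True
C ↔ ((B ↑ D) ↑ D) = True ↔ True = True
(C ↔ ((B ↑ D) ↑ D)) ↑ C = True ↑ True = False
((C ↔ ((B ↑ D) ↑ D)) ↑ C) ⊕ B = False ⊕ False = False
D ↑ E = False ↑ True = True
(D ↑ E) ⊕ B = True ⊕ False = True
E ⊕ ((D ↑ E) ⊕ B) = True ⊕ True = False
¬(E ⊕ ((D ↑ E) ⊕ B)) = ¬False = True
¬¬(E ⊕ ((D ↑ E) ⊕ B)) = ¬True = False
¬¬(E ⊕ ((D ↑ E) ⊕ B)) ⊕ E = False ⊕ True = True
¬(¬¬(E ⊕ ((D ↑ E) ⊕ B)) ⊕ E) = ¬True = False
¬(¬¬(E ⊕ ((D ↑ E) ⊕ B)) ⊕ E) ⊕ D = False ⊕ False = False
(((C ↔ ((B ↑ D) ↑ D)) ↑ C) ⊕ B) ↓ (¬(¬¬(E ⊕ ((D ↑ E) ⊕ B)) ⊕ E) ⊕ D) = False ↓ False = True

True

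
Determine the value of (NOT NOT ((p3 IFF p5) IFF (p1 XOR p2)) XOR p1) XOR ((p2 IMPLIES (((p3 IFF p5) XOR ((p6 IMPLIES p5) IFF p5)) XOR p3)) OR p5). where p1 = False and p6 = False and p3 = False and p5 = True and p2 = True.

p3 IFF p5 = False IFF True = False
p1 XOR p2 = False XOR True = True
(p3 IFF p5) IFF (p1 XOR p2) = False IFF True = False
NOT ((p3 IFF p5) IFF (p1 XOR p2)) = NOT False = True
NOT NOT ((p3 IFF p5) IFF (p1 XOR p2)) = NOT True = False
NOT NOT ((p3 IFF p5) IFF (p1 XOR p2)) XOR p1 = False XOR False = False
p3 IFF p5 = False IFF True = False
p6 IMPLIES p5 = False IMPLIES True = True
(p6 IMPLIES p5) IFF p5 = True IFF True = True
(p3 IFF p5) XOR ((p6 IMPLIES p5) IFF p5) = False XOR True = True
((p3 IFF p5) XOR ((p6 IMPLIES p5) IFF p5)) XOR p3 = True XOR False = True
p2 IMPLIES (((p3 IFF p5) XOR ((p6 IMPLIES p5) IFF p5)) XOR p3) = True IMPLIES True = True
(p2 IMPLIES (((p3 IFF p5) XOR ((p6 IMPLIES p5) IFF p5)) XOR p3)) OR p5 = True OR True = True
(NOT NOT ((p3 IFF p5) IFF (p1 XOR p2)) XOR p1) XOR ((p2 IMPLIES (((p3 IFF p5) XOR ((p6 IMPLIES p5) IFF p5)) XOR p3)) OR p5) = False XOR True = True

True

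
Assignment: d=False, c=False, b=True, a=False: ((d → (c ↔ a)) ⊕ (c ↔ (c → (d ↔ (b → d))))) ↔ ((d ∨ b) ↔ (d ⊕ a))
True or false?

Substituting d=False, c=False, b=True, a=False:
c ↔ a = False ↔ False = True
d → (c ↔ a) = False → True = True
b → d = True → False = False
d ↔ (b → d) = False ↔ False = True
c → (d ↔ (b → d)) = False → True = True
c ↔ (c → (d ↔ (b → d))) = False ↔ True = False
(d → (c ↔ a)) ⊕ (c ↔ (c → (d ↔ (b → d)))) = True ⊕ False = True
d ∨ b = False ∨ True = True
d ⊕ a = False ⊕ False = False
(d ∨ b) ↔ (d ⊕ a) = True ↔ False = False
((d → (c ↔ a)) ⊕ (c ↔ (c → (d ↔ (b → d))))) ↔ ((d ∨ b) ↔ (d ⊕ a)) = True ↔ False = False

False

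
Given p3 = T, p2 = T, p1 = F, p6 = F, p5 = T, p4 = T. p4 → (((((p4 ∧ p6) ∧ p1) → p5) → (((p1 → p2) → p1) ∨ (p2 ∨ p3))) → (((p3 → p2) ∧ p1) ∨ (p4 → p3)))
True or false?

p4 ∧ p6 = T ∧ F = F
(p4 ∧ p6) ∧ p1 = F ∧ F = F
((p4 ∧ p6) ∧ p1) → p5 = F → T = T
p1 → p2 = F → T = T
(p1 → p2) → p1 = T → F = F
p2 ∨ p3 = T ∨ T = T
((p1 → p2) → p1) ∨ (p2 ∨ p3) = F ∨ T = T
(((p4 ∧ p6) ∧ p1) → p5) → (((p1 → p2) → p1) ∨ (p2 ∨ p3)) = T → T = T
p3 → p2 = T → T = T
(p3 → p2) ∧ p1 = T ∧ F = F
p4 → p3 = T → T = T
((p3 → p2) ∧ p1) ∨ (p4 → p3) = F ∨ T = T
((((p4 ∧ p6) ∧ p1) → p5) → (((p1 → p2) → p1) ∨ (p2 ∨ p3))) → (((p3 → p2) ∧ p1) ∨ (p4 → p3)) = T → T = T
p4 → (((((p4 ∧ p6) ∧ p1) → p5) → (((p1 → p2) → p1) ∨ (p2 ∨ p3))) → (((p3 → p2) ∧ p1) ∨ (p4 → p3))) = T → T = T

T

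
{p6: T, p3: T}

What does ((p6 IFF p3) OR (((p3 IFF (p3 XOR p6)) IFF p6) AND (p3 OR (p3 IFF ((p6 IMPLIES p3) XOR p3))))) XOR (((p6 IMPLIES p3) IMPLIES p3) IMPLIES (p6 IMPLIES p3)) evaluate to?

F

p6 IFF p3 = T IFF T = T
p3 XOR p6 = T XOR T = F
p3 IFF (p3 XOR p6) = T IFF F = F
(p3 IFF (p3 XOR p6)) IFF p6 = F IFF T = F
p6 IMPLIES p3 = T IMPLIES T = T
(p6 IMPLIES p3) XOR p3 = T XOR T = F
p3 IFF ((p6 IMPLIES p3) XOR p3) = T IFF F = F
p3 OR (p3 IFF ((p6 IMPLIES p3) XOR p3)) = T OR F = T
((p3 IFF (p3 XOR p6)) IFF p6) AND (p3 OR (p3 IFF ((p6 IMPLIES p3) XOR p3))) = F AND T = F
(p6 IFF p3) OR (((p3 IFF (p3 XOR p6)) IFF p6) AND (p3 OR (p3 IFF ((p6 IMPLIES p3) XOR p3)))) = T OR F = T
p6 IMPLIES p3 = T IMPLIES T = T
(p6 IMPLIES p3) IMPLIES p3 = T IMPLIES T = T
p6 IMPLIES p3 = T IMPLIES T = T
((p6 IMPLIES p3) IMPLIES p3) IMPLIES (p6 IMPLIES p3) = T IMPLIES T = T
((p6 IFF p3) OR (((p3 IFF (p3 XOR p6)) IFF p6) AND (p3 OR (p3 IFF ((p6 IMPLIES p3) XOR p3))))) XOR (((p6 IMPLIES p3) IMPLIES p3) IMPLIES (p6 IMPLIES p3)) = T XOR T = F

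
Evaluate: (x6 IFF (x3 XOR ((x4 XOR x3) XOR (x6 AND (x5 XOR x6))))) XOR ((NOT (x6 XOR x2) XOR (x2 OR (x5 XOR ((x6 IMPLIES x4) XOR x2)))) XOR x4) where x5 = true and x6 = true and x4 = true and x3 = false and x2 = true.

x4 XOR x3 = true XOR false = true
x5 XOR x6 = true XOR true = false
x6 AND (x5 XOR x6) = true AND false = false
(x4 XOR x3) XOR (x6 AND (x5 XOR x6)) = true XOR false = true
x3 XOR ((x4 XOR x3) XOR (x6 AND (x5 XOR x6))) = false XOR true = true
x6 IFF (x3 XOR ((x4 XOR x3) XOR (x6 AND (x5 XOR x6)))) = true IFF true = true
x6 XOR x2 = true XOR true = false
NOT (x6 XOR x2) = NOT false = true
x6 IMPLIES x4 = true IMPLIES true = true
(x6 IMPLIES x4) XOR x2 = true XOR true = false
x5 XOR ((x6 IMPLIES x4) XOR x2) = true XOR false = true
x2 OR (x5 XOR ((x6 IMPLIES x4) XOR x2)) = true OR true = true
NOT (x6 XOR x2) XOR (x2 OR (x5 XOR ((x6 IMPLIES x4) XOR x2))) = true XOR true = false
(NOT (x6 XOR x2) XOR (x2 OR (x5 XOR ((x6 IMPLIES x4) XOR x2)))) XOR x4 = false XOR true = true
(x6 IFF (x3 XOR ((x4 XOR x3) XOR (x6 AND (x5 XOR x6))))) XOR ((NOT (x6 XOR x2) XOR (x2 OR (x5 XOR ((x6 IMPLIES x4) XOR x2)))) XOR x4) = true XOR true = false

false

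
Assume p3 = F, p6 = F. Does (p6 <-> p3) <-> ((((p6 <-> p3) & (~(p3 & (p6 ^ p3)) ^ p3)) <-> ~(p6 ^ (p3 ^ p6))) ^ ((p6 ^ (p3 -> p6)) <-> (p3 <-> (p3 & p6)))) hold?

F

Substituting p3=F, p6=F:
p6 <-> p3 = F <-> F = T
p6 <-> p3 = F <-> F = T
p6 ^ p3 = F ^ F = F
p3 & (p6 ^ p3) = F & F = F
~(p3 & (p6 ^ p3)) = ~F = T
~(p3 & (p6 ^ p3)) ^ p3 = T ^ F = T
(p6 <-> p3) & (~(p3 & (p6 ^ p3)) ^ p3) = T & T = T
p3 ^ p6 = F ^ F = F
p6 ^ (p3 ^ p6) = F ^ F = F
~(p6 ^ (p3 ^ p6)) = ~F = T
((p6 <-> p3) & (~(p3 & (p6 ^ p3)) ^ p3)) <-> ~(p6 ^ (p3 ^ p6)) = T <-> T = T
p3 -> p6 = F -> F = T
p6 ^ (p3 -> p6) = F ^ T = T
p3 & p6 = F & F = F
p3 <-> (p3 & p6) = F <-> F = T
(p6 ^ (p3 -> p6)) <-> (p3 <-> (p3 & p6)) = T <-> T = T
(((p6 <-> p3) & (~(p3 & (p6 ^ p3)) ^ p3)) <-> ~(p6 ^ (p3 ^ p6))) ^ ((p6 ^ (p3 -> p6)) <-> (p3 <-> (p3 & p6))) = T ^ T = F
(p6 <-> p3) <-> ((((p6 <-> p3) & (~(p3 & (p6 ^ p3)) ^ p3)) <-> ~(p6 ^ (p3 ^ p6))) ^ ((p6 ^ (p3 -> p6)) <-> (p3 <-> (p3 & p6)))) = T <-> F = F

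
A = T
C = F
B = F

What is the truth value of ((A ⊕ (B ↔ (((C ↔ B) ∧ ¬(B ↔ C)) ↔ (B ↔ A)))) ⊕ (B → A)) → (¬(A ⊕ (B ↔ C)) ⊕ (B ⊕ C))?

T

C ↔ B = F ↔ F = T
B ↔ C = F ↔ F = T
¬(B ↔ C) = ¬T = F
(C ↔ B) ∧ ¬(B ↔ C) = T ∧ F = F
B ↔ A = F ↔ T = F
((C ↔ B) ∧ ¬(B ↔ C)) ↔ (B ↔ A) = F ↔ F = T
B ↔ (((C ↔ B) ∧ ¬(B ↔ C)) ↔ (B ↔ A)) = F ↔ T = F
A ⊕ (B ↔ (((C ↔ B) ∧ ¬(B ↔ C)) ↔ (B ↔ A))) = T ⊕ F = T
B → A = F → T = T
(A ⊕ (B ↔ (((C ↔ B) ∧ ¬(B ↔ C)) ↔ (B ↔ A)))) ⊕ (B → A) = T ⊕ T = F
B ↔ C = F ↔ F = T
A ⊕ (B ↔ C) = T ⊕ T = F
¬(A ⊕ (B ↔ C)) = ¬F = T
B ⊕ C = F ⊕ F = F
¬(A ⊕ (B ↔ C)) ⊕ (B ⊕ C) = T ⊕ F = T
((A ⊕ (B ↔ (((C ↔ B) ∧ ¬(B ↔ C)) ↔ (B ↔ A)))) ⊕ (B → A)) → (¬(A ⊕ (B ↔ C)) ⊕ (B ⊕ C)) = F → T = T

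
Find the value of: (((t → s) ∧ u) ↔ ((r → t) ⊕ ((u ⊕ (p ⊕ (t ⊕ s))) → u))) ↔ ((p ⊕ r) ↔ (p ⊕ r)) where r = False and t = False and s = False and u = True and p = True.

False

Substituting r=False, t=False, s=False, u=True, p=True:
t → s = False → False = True
(t → s) ∧ u = True ∧ True = True
r → t = False → False = True
t ⊕ s = False ⊕ False = False
p ⊕ (t ⊕ s) = True ⊕ False = True
u ⊕ (p ⊕ (t ⊕ s)) = True ⊕ True = False
(u ⊕ (p ⊕ (t ⊕ s))) → u = False → True = True
(r → t) ⊕ ((u ⊕ (p ⊕ (t ⊕ s))) → u) = True ⊕ True = False
((t → s) ∧ u) ↔ ((r → t) ⊕ ((u ⊕ (p ⊕ (t ⊕ s))) → u)) = True ↔ False = False
p ⊕ r = True ⊕ False = True
p ⊕ r = True ⊕ False = True
(p ⊕ r) ↔ (p ⊕ r) = True ↔ True = True
(((t → s) ∧ u) ↔ ((r → t) ⊕ ((u ⊕ (p ⊕ (t ⊕ s))) → u))) ↔ ((p ⊕ r) ↔ (p ⊕ r)) = False ↔ True = False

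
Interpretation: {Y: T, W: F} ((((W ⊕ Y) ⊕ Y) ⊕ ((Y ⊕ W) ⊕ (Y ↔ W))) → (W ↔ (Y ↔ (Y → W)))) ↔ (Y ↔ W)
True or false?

W ⊕ Y = F ⊕ T = T
(W ⊕ Y) ⊕ Y = T ⊕ T = F
Y ⊕ W = T ⊕ F = T
Y ↔ W = T ↔ F = F
(Y ⊕ W) ⊕ (Y ↔ W) = T ⊕ F = T
((W ⊕ Y) ⊕ Y) ⊕ ((Y ⊕ W) ⊕ (Y ↔ W)) = F ⊕ T = T
Y → W = T → F = F
Y ↔ (Y → W) = T ↔ F = F
W ↔ (Y ↔ (Y → W)) = F ↔ F = T
(((W ⊕ Y) ⊕ Y) ⊕ ((Y ⊕ W) ⊕ (Y ↔ W))) → (W ↔ (Y ↔ (Y → W))) = T → T = T
Y ↔ W = T ↔ F = F
((((W ⊕ Y) ⊕ Y) ⊕ ((Y ⊕ W) ⊕ (Y ↔ W))) → (W ↔ (Y ↔ (Y → W)))) ↔ (Y ↔ W) = T ↔ F = F

F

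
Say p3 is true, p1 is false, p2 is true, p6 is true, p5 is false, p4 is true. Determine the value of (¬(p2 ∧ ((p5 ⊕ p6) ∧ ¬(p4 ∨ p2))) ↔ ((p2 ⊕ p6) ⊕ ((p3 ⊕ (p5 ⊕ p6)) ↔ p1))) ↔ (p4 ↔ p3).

p5 ⊕ p6 = False ⊕ True = True
p4 ∨ p2 = True ∨ True = True
¬(p4 ∨ p2) = ¬True = False
(p5 ⊕ p6) ∧ ¬(p4 ∨ p2) = True ∧ False = False
p2 ∧ ((p5 ⊕ p6) ∧ ¬(p4 ∨ p2)) = True ∧ False = False
¬(p2 ∧ ((p5 ⊕ p6) ∧ ¬(p4 ∨ p2))) = ¬False = True
p2 ⊕ p6 = True ⊕ True = False
p5 ⊕ p6 = False ⊕ True = True
p3 ⊕ (p5 ⊕ p6) = True ⊕ True = False
(p3 ⊕ (p5 ⊕ p6)) ↔ p1 = False ↔ False = True
(p2 ⊕ p6) ⊕ ((p3 ⊕ (p5 ⊕ p6)) ↔ p1) = False ⊕ True = True
¬(p2 ∧ ((p5 ⊕ p6) ∧ ¬(p4 ∨ p2))) ↔ ((p2 ⊕ p6) ⊕ ((p3 ⊕ (p5 ⊕ p6)) ↔ p1)) = True ↔ True = True
p4 ↔ p3 = True ↔ True = True
(¬(p2 ∧ ((p5 ⊕ p6) ∧ ¬(p4 ∨ p2))) ↔ ((p2 ⊕ p6) ⊕ ((p3 ⊕ (p5 ⊕ p6)) ↔ p1))) ↔ (p4 ↔ p3) = True ↔ True = True

True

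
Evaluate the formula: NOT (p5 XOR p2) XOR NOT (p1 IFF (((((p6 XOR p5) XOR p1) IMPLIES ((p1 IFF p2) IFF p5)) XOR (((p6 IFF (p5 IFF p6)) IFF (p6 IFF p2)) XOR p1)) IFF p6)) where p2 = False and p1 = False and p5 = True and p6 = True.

p5 XOR p2 = True XOR False = True
NOT (p5 XOR p2) = NOT True = False
p6 XOR p5 = True XOR True = False
(p6 XOR p5) XOR p1 = False XOR False = False
p1 IFF p2 = False IFF False = True
(p1 IFF p2) IFF p5 = True IFF True = True
((p6 XOR p5) XOR p1) IMPLIES ((p1 IFF p2) IFF p5) = False IMPLIES True = True
p5 IFF p6 = True IFF True = True
p6 IFF (p5 IFF p6) = True IFF True = True
p6 IFF p2 = True IFF False = False
(p6 IFF (p5 IFF p6)) IFF (p6 IFF p2) = True IFF False = False
((p6 IFF (p5 IFF p6)) IFF (p6 IFF p2)) XOR p1 = False XOR False = False
(((p6 XOR p5) XOR p1) IMPLIES ((p1 IFF p2) IFF p5)) XOR (((p6 IFF (p5 IFF p6)) IFF (p6 IFF p2)) XOR p1) = True XOR False = True
((((p6 XOR p5) XOR p1) IMPLIES ((p1 IFF p2) IFF p5)) XOR (((p6 IFF (p5 IFF p6)) IFF (p6 IFF p2)) XOR p1)) IFF p6 = True IFF True = True
p1 IFF (((((p6 XOR p5) XOR p1) IMPLIES ((p1 IFF p2) IFF p5)) XOR (((p6 IFF (p5 IFF p6)) IFF (p6 IFF p2)) XOR p1)) IFF p6) = False IFF True = False
NOT (p1 IFF (((((p6 XOR p5) XOR p1) IMPLIES ((p1 IFF p2) IFF p5)) XOR (((p6 IFF (p5 IFF p6)) IFF (p6 IFF p2)) XOR p1)) IFF p6)) = NOT False = True
NOT (p5 XOR p2) XOR NOT (p1 IFF (((((p6 XOR p5) XOR p1) IMPLIES ((p1 IFF p2) IFF p5)) XOR (((p6 IFF (p5 IFF p6)) IFF (p6 IFF p2)) XOR p1)) IFF p6)) = False XOR True = True

True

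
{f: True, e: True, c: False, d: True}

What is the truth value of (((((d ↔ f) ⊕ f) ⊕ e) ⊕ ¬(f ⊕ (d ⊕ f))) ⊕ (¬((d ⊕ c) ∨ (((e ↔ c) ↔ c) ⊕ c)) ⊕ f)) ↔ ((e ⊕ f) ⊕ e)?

False

Substituting f=True, e=True, c=False, d=True:
d ↔ f = True ↔ True = True
(d ↔ f) ⊕ f = True ⊕ True = False
((d ↔ f) ⊕ f) ⊕ e = False ⊕ True = True
d ⊕ f = True ⊕ True = False
f ⊕ (d ⊕ f) = True ⊕ False = True
¬(f ⊕ (d ⊕ f)) = ¬True = False
(((d ↔ f) ⊕ f) ⊕ e) ⊕ ¬(f ⊕ (d ⊕ f)) = True ⊕ False = True
d ⊕ c = True ⊕ False = True
e ↔ c = True ↔ False = False
(e ↔ c) ↔ c = False ↔ False = True
((e ↔ c) ↔ c) ⊕ c = True ⊕ False = True
(d ⊕ c) ∨ (((e ↔ c) ↔ c) ⊕ c) = True ∨ True = True
¬((d ⊕ c) ∨ (((e ↔ c) ↔ c) ⊕ c)) = ¬True = False
¬((d ⊕ c) ∨ (((e ↔ c) ↔ c) ⊕ c)) ⊕ f = False ⊕ True = True
((((d ↔ f) ⊕ f) ⊕ e) ⊕ ¬(f ⊕ (d ⊕ f))) ⊕ (¬((d ⊕ c) ∨ (((e ↔ c) ↔ c) ⊕ c)) ⊕ f) = True ⊕ True = False
e ⊕ f = True ⊕ True = False
(e ⊕ f) ⊕ e = False ⊕ True = True
(((((d ↔ f) ⊕ f) ⊕ e) ⊕ ¬(f ⊕ (d ⊕ f))) ⊕ (¬((d ⊕ c) ∨ (((e ↔ c) ↔ c) ⊕ c)) ⊕ f)) ↔ ((e ⊕ f) ⊕ e) = False ↔ True = False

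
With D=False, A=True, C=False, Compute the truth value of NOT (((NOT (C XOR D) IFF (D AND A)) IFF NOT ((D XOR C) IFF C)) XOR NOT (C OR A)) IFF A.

False

C XOR D = False XOR False = False
NOT (C XOR D) = NOT False = True
D AND A = False AND True = False
NOT (C XOR D) IFF (D AND A) = True IFF False = False
D XOR C = False XOR False = False
(D XOR C) IFF C = False IFF False = True
NOT ((D XOR C) IFF C) = NOT True = False
(NOT (C XOR D) IFF (D AND A)) IFF NOT ((D XOR C) IFF C) = False IFF False = True
C OR A = False OR True = True
NOT (C OR A) = NOT True = False
((NOT (C XOR D) IFF (D AND A)) IFF NOT ((D XOR C) IFF C)) XOR NOT (C OR A) = True XOR False = True
NOT (((NOT (C XOR D) IFF (D AND A)) IFF NOT ((D XOR C) IFF C)) XOR NOT (C OR A)) = NOT True = False
NOT (((NOT (C XOR D) IFF (D AND A)) IFF NOT ((D XOR C) IFF C)) XOR NOT (C OR A)) IFF A = False IFF True = False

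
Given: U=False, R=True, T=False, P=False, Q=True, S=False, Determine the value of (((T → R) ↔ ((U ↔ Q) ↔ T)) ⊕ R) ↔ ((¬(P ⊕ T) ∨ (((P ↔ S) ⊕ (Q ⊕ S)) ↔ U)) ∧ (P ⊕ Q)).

False

T → R = False → True = True
U ↔ Q = False ↔ True = False
(U ↔ Q) ↔ T = False ↔ False = True
(T → R) ↔ ((U ↔ Q) ↔ T) = True ↔ True = True
((T → R) ↔ ((U ↔ Q) ↔ T)) ⊕ R = True ⊕ True = False
P ⊕ T = False ⊕ False = False
¬(P ⊕ T) = ¬False = True
P ↔ S = False ↔ False = True
Q ⊕ S = True ⊕ False = True
(P ↔ S) ⊕ (Q ⊕ S) = True ⊕ True = False
((P ↔ S) ⊕ (Q ⊕ S)) ↔ U = False ↔ False = True
¬(P ⊕ T) ∨ (((P ↔ S) ⊕ (Q ⊕ S)) ↔ U) = True ∨ True = True
P ⊕ Q = False ⊕ True = True
(¬(P ⊕ T) ∨ (((P ↔ S) ⊕ (Q ⊕ S)) ↔ U)) ∧ (P ⊕ Q) = True ∧ True = True
(((T → R) ↔ ((U ↔ Q) ↔ T)) ⊕ R) ↔ ((¬(P ⊕ T) ∨ (((P ↔ S) ⊕ (Q ⊕ S)) ↔ U)) ∧ (P ⊕ Q)) = False ↔ True = False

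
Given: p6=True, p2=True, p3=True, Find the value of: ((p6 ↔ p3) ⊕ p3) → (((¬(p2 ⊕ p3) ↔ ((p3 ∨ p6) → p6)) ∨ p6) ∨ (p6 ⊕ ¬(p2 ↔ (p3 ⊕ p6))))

True

p6 ↔ p3 = True ↔ True = True
(p6 ↔ p3) ⊕ p3 = True ⊕ True = False
p2 ⊕ p3 = True ⊕ True = False
¬(p2 ⊕ p3) = ¬False = True
p3 ∨ p6 = True ∨ True = True
(p3 ∨ p6) → p6 = True → True = True
¬(p2 ⊕ p3) ↔ ((p3 ∨ p6) → p6) = True ↔ True = True
(¬(p2 ⊕ p3) ↔ ((p3 ∨ p6) → p6)) ∨ p6 = True ∨ True = True
p3 ⊕ p6 = True ⊕ True = False
p2 ↔ (p3 ⊕ p6) = True ↔ False = False
¬(p2 ↔ (p3 ⊕ p6)) = ¬False = True
p6 ⊕ ¬(p2 ↔ (p3 ⊕ p6)) = True ⊕ True = False
((¬(p2 ⊕ p3) ↔ ((p3 ∨ p6) → p6)) ∨ p6) ∨ (p6 ⊕ ¬(p2 ↔ (p3 ⊕ p6))) = True ∨ False = True
((p6 ↔ p3) ⊕ p3) → (((¬(p2 ⊕ p3) ↔ ((p3 ∨ p6) → p6)) ∨ p6) ∨ (p6 ⊕ ¬(p2 ↔ (p3 ⊕ p6)))) = False → True = True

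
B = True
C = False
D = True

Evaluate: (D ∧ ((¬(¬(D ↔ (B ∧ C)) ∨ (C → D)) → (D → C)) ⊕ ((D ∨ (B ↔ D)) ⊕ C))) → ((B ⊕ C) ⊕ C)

True

B ∧ C = True ∧ False = False
D ↔ (B ∧ C) = True ↔ False = False
¬(D ↔ (B ∧ C)) = ¬False = True
C → D = False → True = True
¬(D ↔ (B ∧ C)) ∨ (C → D) = True ∨ True = True
¬(¬(D ↔ (B ∧ C)) ∨ (C → D)) = ¬True = False
D → C = True → False = False
¬(¬(D ↔ (B ∧ C)) ∨ (C → D)) → (D → C) = False → False = True
B ↔ D = True ↔ True = True
D ∨ (B ↔ D) = True ∨ True = True
(D ∨ (B ↔ D)) ⊕ C = True ⊕ False = True
(¬(¬(D ↔ (B ∧ C)) ∨ (C → D)) → (D → C)) ⊕ ((D ∨ (B ↔ D)) ⊕ C) = True ⊕ True = False
D ∧ ((¬(¬(D ↔ (B ∧ C)) ∨ (C → D)) → (D → C)) ⊕ ((D ∨ (B ↔ D)) ⊕ C)) = True ∧ False = False
B ⊕ C = True ⊕ False = True
(B ⊕ C) ⊕ C = True ⊕ False = True
(D ∧ ((¬(¬(D ↔ (B ∧ C)) ∨ (C → D)) → (D → C)) ⊕ ((D ∨ (B ↔ D)) ⊕ C))) → ((B ⊕ C) ⊕ C) = False → True = True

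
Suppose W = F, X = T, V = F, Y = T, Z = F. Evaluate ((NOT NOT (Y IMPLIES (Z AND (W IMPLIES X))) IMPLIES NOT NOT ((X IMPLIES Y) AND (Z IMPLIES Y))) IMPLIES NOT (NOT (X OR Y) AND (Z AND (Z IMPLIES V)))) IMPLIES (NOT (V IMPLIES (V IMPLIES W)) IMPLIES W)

T

W IMPLIES X = F IMPLIES T = T
Z AND (W IMPLIES X) = F AND T = F
Y IMPLIES (Z AND (W IMPLIES X)) = T IMPLIES F = F
NOT (Y IMPLIES (Z AND (W IMPLIES X))) = NOT F = T
NOT NOT (Y IMPLIES (Z AND (W IMPLIES X))) = NOT T = F
X IMPLIES Y = T IMPLIES T = T
Z IMPLIES Y = F IMPLIES T = T
(X IMPLIES Y) AND (Z IMPLIES Y) = T AND T = T
NOT ((X IMPLIES Y) AND (Z IMPLIES Y)) = NOT T = F
NOT NOT ((X IMPLIES Y) AND (Z IMPLIES Y)) = NOT F = T
NOT NOT (Y IMPLIES (Z AND (W IMPLIES X))) IMPLIES NOT NOT ((X IMPLIES Y) AND (Z IMPLIES Y)) = F IMPLIES T = T
X OR Y = T OR T = T
NOT (X OR Y) = NOT T = F
Z IMPLIES V = F IMPLIES F = T
Z AND (Z IMPLIES V) = F AND T = F
NOT (X OR Y) AND (Z AND (Z IMPLIES V)) = F AND F = F
NOT (NOT (X OR Y) AND (Z AND (Z IMPLIES V))) = NOT F = T
(NOT NOT (Y IMPLIES (Z AND (W IMPLIES X))) IMPLIES NOT NOT ((X IMPLIES Y) AND (Z IMPLIES Y))) IMPLIES NOT (NOT (X OR Y) AND (Z AND (Z IMPLIES V))) = T IMPLIES T = T
V IMPLIES W = F IMPLIES F = T
V IMPLIES (V IMPLIES W) = F IMPLIES T = T
NOT (V IMPLIES (V IMPLIES W)) = NOT T = F
NOT (V IMPLIES (V IMPLIES W)) IMPLIES W = F IMPLIES F = T
((NOT NOT (Y IMPLIES (Z AND (W IMPLIES X))) IMPLIES NOT NOT ((X IMPLIES Y) AND (Z IMPLIES Y))) IMPLIES NOT (NOT (X OR Y) AND (Z AND (Z IMPLIES V)))) IMPLIES (NOT (V IMPLIES (V IMPLIES W)) IMPLIES W) = T IMPLIES T = T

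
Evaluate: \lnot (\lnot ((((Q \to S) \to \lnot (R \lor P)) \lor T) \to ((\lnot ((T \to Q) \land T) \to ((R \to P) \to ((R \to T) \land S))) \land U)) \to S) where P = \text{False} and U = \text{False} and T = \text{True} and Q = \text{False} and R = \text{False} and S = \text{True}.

\text{False}

Q \to S = \text{False} \to \text{True} = \text{True}
R \lor P = \text{False} \lor \text{False} = \text{False}
\lnot (R \lor P) = \lnot \text{False} = \text{True}
(Q \to S) \to \lnot (R \lor P) = \text{True} \to \text{True} = \text{True}
((Q \to S) \to \lnot (R \lor P)) \lor T = \text{True} \lor \text{True} = \text{True}
T \to Q = \text{True} \to \text{False} = \text{False}
(T \to Q) \land T = \text{False} \land \text{True} = \text{False}
\lnot ((T \to Q) \land T) = \lnot \text{False} = \text{True}
R \to P = \text{False} \to \text{False} = \text{True}
R \to T = \text{False} \to \text{True} = \text{True}
(R \to T) \land S = \text{True} \land \text{True} = \text{True}
(R \to P) \to ((R \to T) \land S) = \text{True} \to \text{True} = \text{True}
\lnot ((T \to Q) \land T) \to ((R \to P) \to ((R \to T) \land S)) = \text{True} \to \text{True} = \text{True}
(\lnot ((T \to Q) \land T) \to ((R \to P) \to ((R \to T) \land S))) \land U = \text{True} \land \text{False} = \text{False}
(((Q \to S) \to \lnot (R \lor P)) \lor T) \to ((\lnot ((T \to Q) \land T) \to ((R \to P) \to ((R \to T) \land S))) \land U) = \text{True} \to \text{False} = \text{False}
\lnot ((((Q \to S) \to \lnot (R \lor P)) \lor T) \to ((\lnot ((T \to Q) \land T) \to ((R \to P) \to ((R \to T) \land S))) \land U)) = \lnot \text{False} = \text{True}
\lnot ((((Q \to S) \to \lnot (R \lor P)) \lor T) \to ((\lnot ((T \to Q) \land T) \to ((R \to P) \to ((R \to T) \land S))) \land U)) \to S = \text{True} \to \text{True} = \text{True}
\lnot (\lnot ((((Q \to S) \to \lnot (R \lor P)) \lor T) \to ((\lnot ((T \to Q) \land T) \to ((R \to P) \to ((R \to T) \land S))) \land U)) \to S) = \lnot \text{True} = \text{False}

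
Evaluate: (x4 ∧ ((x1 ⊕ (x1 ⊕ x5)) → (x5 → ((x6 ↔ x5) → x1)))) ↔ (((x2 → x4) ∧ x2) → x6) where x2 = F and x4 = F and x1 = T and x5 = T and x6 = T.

Substituting x2=F, x4=F, x1=T, x5=T, x6=T:
x1 ⊕ x5 = T ⊕ T = F
x1 ⊕ (x1 ⊕ x5) = T ⊕ F = T
x6 ↔ x5 = T ↔ T = T
(x6 ↔ x5) → x1 = T → T = T
x5 → ((x6 ↔ x5) → x1) = T → T = T
(x1 ⊕ (x1 ⊕ x5)) → (x5 → ((x6 ↔ x5) → x1)) = T → T = T
x4 ∧ ((x1 ⊕ (x1 ⊕ x5)) → (x5 → ((x6 ↔ x5) → x1))) = F ∧ T = F
x2 → x4 = F → F = T
(x2 → x4) ∧ x2 = T ∧ F = F
((x2 → x4) ∧ x2) → x6 = F → T = T
(x4 ∧ ((x1 ⊕ (x1 ⊕ x5)) → (x5 → ((x6 ↔ x5) → x1)))) ↔ (((x2 → x4) ∧ x2) → x6) = F ↔ T = F

F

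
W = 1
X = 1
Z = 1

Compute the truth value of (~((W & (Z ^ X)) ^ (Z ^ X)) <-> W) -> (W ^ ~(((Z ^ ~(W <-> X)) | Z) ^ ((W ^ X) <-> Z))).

Z ^ X = 1 ^ 1 = 0
W & (Z ^ X) = 1 & 0 = 0
Z ^ X = 1 ^ 1 = 0
(W & (Z ^ X)) ^ (Z ^ X) = 0 ^ 0 = 0
~((W & (Z ^ X)) ^ (Z ^ X)) = ~0 = 1
~((W & (Z ^ X)) ^ (Z ^ X)) <-> W = 1 <-> 1 = 1
W <-> X = 1 <-> 1 = 1
~(W <-> X) = ~1 = 0
Z ^ ~(W <-> X) = 1 ^ 0 = 1
(Z ^ ~(W <-> X)) | Z = 1 | 1 = 1
W ^ X = 1 ^ 1 = 0
(W ^ X) <-> Z = 0 <-> 1 = 0
((Z ^ ~(W <-> X)) | Z) ^ ((W ^ X) <-> Z) = 1 ^ 0 = 1
~(((Z ^ ~(W <-> X)) | Z) ^ ((W ^ X) <-> Z)) = ~1 = 0
W ^ ~(((Z ^ ~(W <-> X)) | Z) ^ ((W ^ X) <-> Z)) = 1 ^ 0 = 1
(~((W & (Z ^ X)) ^ (Z ^ X)) <-> W) -> (W ^ ~(((Z ^ ~(W <-> X)) | Z) ^ ((W ^ X) <-> Z))) = 1 -> 1 = 1

1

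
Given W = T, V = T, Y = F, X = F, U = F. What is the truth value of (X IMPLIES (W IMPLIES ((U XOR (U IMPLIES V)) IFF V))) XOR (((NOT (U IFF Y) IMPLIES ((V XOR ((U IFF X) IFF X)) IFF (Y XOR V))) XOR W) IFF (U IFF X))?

T

U IMPLIES V = F IMPLIES T = T
U XOR (U IMPLIES V) = F XOR T = T
(U XOR (U IMPLIES V)) IFF V = T IFF T = T
W IMPLIES ((U XOR (U IMPLIES V)) IFF V) = T IMPLIES T = T
X IMPLIES (W IMPLIES ((U XOR (U IMPLIES V)) IFF V)) = F IMPLIES T = T
U IFF Y = F IFF F = T
NOT (U IFF Y) = NOT T = F
U IFF X = F IFF F = T
(U IFF X) IFF X = T IFF F = F
V XOR ((U IFF X) IFF X) = T XOR F = T
Y XOR V = F XOR T = T
(V XOR ((U IFF X) IFF X)) IFF (Y XOR V) = T IFF T = T
NOT (U IFF Y) IMPLIES ((V XOR ((U IFF X) IFF X)) IFF (Y XOR V)) = F IMPLIES T = T
(NOT (U IFF Y) IMPLIES ((V XOR ((U IFF X) IFF X)) IFF (Y XOR V))) XOR W = T XOR T = F
U IFF X = F IFF F = T
((NOT (U IFF Y) IMPLIES ((V XOR ((U IFF X) IFF X)) IFF (Y XOR V))) XOR W) IFF (U IFF X) = F IFF T = F
(X IMPLIES (W IMPLIES ((U XOR (U IMPLIES V)) IFF V))) XOR (((NOT (U IFF Y) IMPLIES ((V XOR ((U IFF X) IFF X)) IFF (Y XOR V))) XOR W) IFF (U IFF X)) = T XOR F = T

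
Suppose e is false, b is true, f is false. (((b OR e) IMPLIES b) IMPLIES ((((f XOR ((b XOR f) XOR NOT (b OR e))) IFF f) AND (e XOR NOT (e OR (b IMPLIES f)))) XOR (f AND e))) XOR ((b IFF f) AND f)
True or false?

false

Substituting e=false, b=true, f=false:
b OR e = true OR false = true
(b OR e) IMPLIES b = true IMPLIES true = true
b XOR f = true XOR false = true
b OR e = true OR false = true
NOT (b OR e) = NOT true = false
(b XOR f) XOR NOT (b OR e) = true XOR false = true
f XOR ((b XOR f) XOR NOT (b OR e)) = false XOR true = true
(f XOR ((b XOR f) XOR NOT (b OR e))) IFF f = true IFF false = false
b IMPLIES f = true IMPLIES false = false
e OR (b IMPLIES f) = false OR false = false
NOT (e OR (b IMPLIES f)) = NOT false = true
e XOR NOT (e OR (b IMPLIES f)) = false XOR true = true
((f XOR ((b XOR f) XOR NOT (b OR e))) IFF f) AND (e XOR NOT (e OR (b IMPLIES f))) = false AND true = false
f AND e = false AND false = false
(((f XOR ((b XOR f) XOR NOT (b OR e))) IFF f) AND (e XOR NOT (e OR (b IMPLIES f)))) XOR (f AND e) = false XOR false = false
((b OR e) IMPLIES b) IMPLIES ((((f XOR ((b XOR f) XOR NOT (b OR e))) IFF f) AND (e XOR NOT (e OR (b IMPLIES f)))) XOR (f AND e)) = true IMPLIES false = false
b IFF f = true IFF false = false
(b IFF f) AND f = false AND false = false
(((b OR e) IMPLIES b) IMPLIES ((((f XOR ((b XOR f) XOR NOT (b OR e))) IFF f) AND (e XOR NOT (e OR (b IMPLIES f)))) XOR (f AND e))) XOR ((b IFF f) AND f) = false XOR false = false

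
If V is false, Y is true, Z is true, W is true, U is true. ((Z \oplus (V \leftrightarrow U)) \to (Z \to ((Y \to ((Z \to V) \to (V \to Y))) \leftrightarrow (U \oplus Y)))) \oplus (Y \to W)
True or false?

T

V \leftrightarrow U = F \leftrightarrow T = F
Z \oplus (V \leftrightarrow U) = T \oplus F = T
Z \to V = T \to F = F
V \to Y = F \to T = T
(Z \to V) \to (V \to Y) = F \to T = T
Y \to ((Z \to V) \to (V \to Y)) = T \to T = T
U \oplus Y = T \oplus T = F
(Y \to ((Z \to V) \to (V \to Y))) \leftrightarrow (U \oplus Y) = T \leftrightarrow F = F
Z \to ((Y \to ((Z \to V) \to (V \to Y))) \leftrightarrow (U \oplus Y)) = T \to F = F
(Z \oplus (V \leftrightarrow U)) \to (Z \to ((Y \to ((Z \to V) \to (V \to Y))) \leftrightarrow (U \oplus Y))) = T \to F = F
Y \to W = T \to T = T
((Z \oplus (V \leftrightarrow U)) \to (Z \to ((Y \to ((Z \to V) \to (V \to Y))) \leftrightarrow (U \oplus Y)))) \oplus (Y \to W) = F \oplus T = T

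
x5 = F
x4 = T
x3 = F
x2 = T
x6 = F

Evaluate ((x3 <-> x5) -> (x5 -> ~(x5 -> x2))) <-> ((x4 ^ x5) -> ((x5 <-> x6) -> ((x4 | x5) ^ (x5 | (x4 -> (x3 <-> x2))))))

T

x3 <-> x5 = F <-> F = T
x5 -> x2 = F -> T = T
~(x5 -> x2) = ~T = F
x5 -> ~(x5 -> x2) = F -> F = T
(x3 <-> x5) -> (x5 -> ~(x5 -> x2)) = T -> T = T
x4 ^ x5 = T ^ F = T
x5 <-> x6 = F <-> F = T
x4 | x5 = T | F = T
x3 <-> x2 = F <-> T = F
x4 -> (x3 <-> x2) = T -> F = F
x5 | (x4 -> (x3 <-> x2)) = F | F = F
(x4 | x5) ^ (x5 | (x4 -> (x3 <-> x2))) = T ^ F = T
(x5 <-> x6) -> ((x4 | x5) ^ (x5 | (x4 -> (x3 <-> x2)))) = T -> T = T
(x4 ^ x5) -> ((x5 <-> x6) -> ((x4 | x5) ^ (x5 | (x4 -> (x3 <-> x2))))) = T -> T = T
((x3 <-> x5) -> (x5 -> ~(x5 -> x2))) <-> ((x4 ^ x5) -> ((x5 <-> x6) -> ((x4 | x5) ^ (x5 | (x4 -> (x3 <-> x2)))))) = T <-> T = T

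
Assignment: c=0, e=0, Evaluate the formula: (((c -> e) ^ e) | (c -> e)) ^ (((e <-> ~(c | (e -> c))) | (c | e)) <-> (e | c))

Substituting c=0, e=0:
c -> e = 0 -> 0 = 1
(c -> e) ^ e = 1 ^ 0 = 1
c -> e = 0 -> 0 = 1
((c -> e) ^ e) | (c -> e) = 1 | 1 = 1
e -> c = 0 -> 0 = 1
c | (e -> c) = 0 | 1 = 1
~(c | (e -> c)) = ~1 = 0
e <-> ~(c | (e -> c)) = 0 <-> 0 = 1
c | e = 0 | 0 = 0
(e <-> ~(c | (e -> c))) | (c | e) = 1 | 0 = 1
e | c = 0 | 0 = 0
((e <-> ~(c | (e -> c))) | (c | e)) <-> (e | c) = 1 <-> 0 = 0
(((c -> e) ^ e) | (c -> e)) ^ (((e <-> ~(c | (e -> c))) | (c | e)) <-> (e | c)) = 1 ^ 0 = 1

1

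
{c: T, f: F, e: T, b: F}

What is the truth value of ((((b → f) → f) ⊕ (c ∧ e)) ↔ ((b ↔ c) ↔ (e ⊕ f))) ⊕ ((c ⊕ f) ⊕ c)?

Substituting c=T, f=F, e=T, b=F:
b → f = F → F = T
(b → f) → f = T → F = F
c ∧ e = T ∧ T = T
((b → f) → f) ⊕ (c ∧ e) = F ⊕ T = T
b ↔ c = F ↔ T = F
e ⊕ f = T ⊕ F = T
(b ↔ c) ↔ (e ⊕ f) = F ↔ T = F
(((b → f) → f) ⊕ (c ∧ e)) ↔ ((b ↔ c) ↔ (e ⊕ f)) = T ↔ F = F
c ⊕ f = T ⊕ F = T
(c ⊕ f) ⊕ c = T ⊕ T = F
((((b → f) → f) ⊕ (c ∧ e)) ↔ ((b ↔ c) ↔ (e ⊕ f))) ⊕ ((c ⊕ f) ⊕ c) = F ⊕ F = F

F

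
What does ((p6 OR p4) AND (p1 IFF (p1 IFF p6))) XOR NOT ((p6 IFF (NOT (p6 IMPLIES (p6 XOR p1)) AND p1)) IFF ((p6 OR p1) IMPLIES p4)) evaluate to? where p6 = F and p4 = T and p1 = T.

F

p6 OR p4 = F OR T = T
p1 IFF p6 = T IFF F = F
p1 IFF (p1 IFF p6) = T IFF F = F
(p6 OR p4) AND (p1 IFF (p1 IFF p6)) = T AND F = F
p6 XOR p1 = F XOR T = T
p6 IMPLIES (p6 XOR p1) = F IMPLIES T = T
NOT (p6 IMPLIES (p6 XOR p1)) = NOT T = F
NOT (p6 IMPLIES (p6 XOR p1)) AND p1 = F AND T = F
p6 IFF (NOT (p6 IMPLIES (p6 XOR p1)) AND p1) = F IFF F = T
p6 OR p1 = F OR T = T
(p6 OR p1) IMPLIES p4 = T IMPLIES T = T
(p6 IFF (NOT (p6 IMPLIES (p6 XOR p1)) AND p1)) IFF ((p6 OR p1) IMPLIES p4) = T IFF T = T
NOT ((p6 IFF (NOT (p6 IMPLIES (p6 XOR p1)) AND p1)) IFF ((p6 OR p1) IMPLIES p4)) = NOT T = F
((p6 OR p4) AND (p1 IFF (p1 IFF p6))) XOR NOT ((p6 IFF (NOT (p6 IMPLIES (p6 XOR p1)) AND p1)) IFF ((p6 OR p1) IMPLIES p4)) = F XOR F = F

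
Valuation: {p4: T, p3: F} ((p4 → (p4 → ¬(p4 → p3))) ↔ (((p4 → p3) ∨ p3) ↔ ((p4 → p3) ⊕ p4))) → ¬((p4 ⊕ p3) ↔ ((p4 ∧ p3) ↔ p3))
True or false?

p4 → p3 = T → F = F
¬(p4 → p3) = ¬F = T
p4 → ¬(p4 → p3) = T → T = T
p4 → (p4 → ¬(p4 → p3)) = T → T = T
p4 → p3 = T → F = F
(p4 → p3) ∨ p3 = F ∨ F = F
p4 → p3 = T → F = F
(p4 → p3) ⊕ p4 = F ⊕ T = T
((p4 → p3) ∨ p3) ↔ ((p4 → p3) ⊕ p4) = F ↔ T = F
(p4 → (p4 → ¬(p4 → p3))) ↔ (((p4 → p3) ∨ p3) ↔ ((p4 → p3) ⊕ p4)) = T ↔ F = F
p4 ⊕ p3 = T ⊕ F = T
p4 ∧ p3 = T ∧ F = F
(p4 ∧ p3) ↔ p3 = F ↔ F = T
(p4 ⊕ p3) ↔ ((p4 ∧ p3) ↔ p3) = T ↔ T = T
¬((p4 ⊕ p3) ↔ ((p4 ∧ p3) ↔ p3)) = ¬T = F
((p4 → (p4 → ¬(p4 → p3))) ↔ (((p4 → p3) ∨ p3) ↔ ((p4 → p3) ⊕ p4))) → ¬((p4 ⊕ p3) ↔ ((p4 ∧ p3) ↔ p3)) = F → F = T

T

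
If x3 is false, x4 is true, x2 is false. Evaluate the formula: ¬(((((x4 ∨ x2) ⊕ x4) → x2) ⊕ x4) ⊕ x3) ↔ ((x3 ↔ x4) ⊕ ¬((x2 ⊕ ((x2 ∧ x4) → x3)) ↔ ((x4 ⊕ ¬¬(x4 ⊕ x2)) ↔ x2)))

x4 ∨ x2 = True ∨ False = True
(x4 ∨ x2) ⊕ x4 = True ⊕ True = False
((x4 ∨ x2) ⊕ x4) → x2 = False → False = True
(((x4 ∨ x2) ⊕ x4) → x2) ⊕ x4 = True ⊕ True = False
((((x4 ∨ x2) ⊕ x4) → x2) ⊕ x4) ⊕ x3 = False ⊕ False = False
¬(((((x4 ∨ x2) ⊕ x4) → x2) ⊕ x4) ⊕ x3) = ¬False = True
x3 ↔ x4 = False ↔ True = False
x2 ∧ x4 = False ∧ True = False
(x2 ∧ x4) → x3 = False → False = True
x2 ⊕ ((x2 ∧ x4) → x3) = False ⊕ True = True
x4 ⊕ x2 = True ⊕ False = True
¬(x4 ⊕ x2) = ¬True = False
¬¬(x4 ⊕ x2) = ¬False = True
x4 ⊕ ¬¬(x4 ⊕ x2) = True ⊕ True = False
(x4 ⊕ ¬¬(x4 ⊕ x2)) ↔ x2 = False ↔ False = True
(x2 ⊕ ((x2 ∧ x4) → x3)) ↔ ((x4 ⊕ ¬¬(x4 ⊕ x2)) ↔ x2) = True ↔ True = True
¬((x2 ⊕ ((x2 ∧ x4) → x3)) ↔ ((x4 ⊕ ¬¬(x4 ⊕ x2)) ↔ x2)) = ¬True = False
(x3 ↔ x4) ⊕ ¬((x2 ⊕ ((x2 ∧ x4) → x3)) ↔ ((x4 ⊕ ¬¬(x4 ⊕ x2)) ↔ x2)) = False ⊕ False = False
¬(((((x4 ∨ x2) ⊕ x4) → x2) ⊕ x4) ⊕ x3) ↔ ((x3 ↔ x4) ⊕ ¬((x2 ⊕ ((x2 ∧ x4) → x3)) ↔ ((x4 ⊕ ¬¬(x4 ⊕ x2)) ↔ x2))) = True ↔ False = False

False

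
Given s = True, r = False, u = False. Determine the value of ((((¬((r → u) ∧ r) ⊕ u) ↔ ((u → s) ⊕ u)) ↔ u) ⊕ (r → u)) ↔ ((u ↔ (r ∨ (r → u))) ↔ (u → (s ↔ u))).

r → u = False → False = True
(r → u) ∧ r = True ∧ False = False
¬((r → u) ∧ r) = ¬False = True
¬((r → u) ∧ r) ⊕ u = True ⊕ False = True
u → s = False → True = True
(u → s) ⊕ u = True ⊕ False = True
(¬((r → u) ∧ r) ⊕ u) ↔ ((u → s) ⊕ u) = True ↔ True = True
((¬((r → u) ∧ r) ⊕ u) ↔ ((u → s) ⊕ u)) ↔ u = True ↔ False = False
r → u = False → False = True
(((¬((r → u) ∧ r) ⊕ u) ↔ ((u → s) ⊕ u)) ↔ u) ⊕ (r → u) = False ⊕ True = True
r → u = False → False = True
r ∨ (r → u) = False ∨ True = True
u ↔ (r ∨ (r → u)) = False ↔ True = False
s ↔ u = True ↔ False = False
u → (s ↔ u) = False → False = True
(u ↔ (r ∨ (r → u))) ↔ (u → (s ↔ u)) = False ↔ True = False
((((¬((r → u) ∧ r) ⊕ u) ↔ ((u → s) ⊕ u)) ↔ u) ⊕ (r → u)) ↔ ((u ↔ (r ∨ (r → u))) ↔ (u → (s ↔ u))) = True ↔ False = False

False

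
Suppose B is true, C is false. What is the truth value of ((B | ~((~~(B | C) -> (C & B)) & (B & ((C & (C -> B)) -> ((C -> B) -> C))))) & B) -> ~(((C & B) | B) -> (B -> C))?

B | C = T | F = T
~(B | C) = ~T = F
~~(B | C) = ~F = T
C & B = F & T = F
~~(B | C) -> (C & B) = T -> F = F
C -> B = F -> T = T
C & (C -> B) = F & T = F
C -> B = F -> T = T
(C -> B) -> C = T -> F = F
(C & (C -> B)) -> ((C -> B) -> C) = F -> F = T
B & ((C & (C -> B)) -> ((C -> B) -> C)) = T & T = T
(~~(B | C) -> (C & B)) & (B & ((C & (C -> B)) -> ((C -> B) -> C))) = F & T = F
~((~~(B | C) -> (C & B)) & (B & ((C & (C -> B)) -> ((C -> B) -> C)))) = ~F = T
B | ~((~~(B | C) -> (C & B)) & (B & ((C & (C -> B)) -> ((C -> B) -> C)))) = T | T = T
(B | ~((~~(B | C) -> (C & B)) & (B & ((C & (C -> B)) -> ((C -> B) -> C))))) & B = T & T = T
C & B = F & T = F
(C & B) | B = F | T = T
B -> C = T -> F = F
((C & B) | B) -> (B -> C) = T -> F = F
~(((C & B) | B) -> (B -> C)) = ~F = T
((B | ~((~~(B | C) -> (C & B)) & (B & ((C & (C -> B)) -> ((C -> B) -> C))))) & B) -> ~(((C & B) | B) -> (B -> C)) = T -> T = T

T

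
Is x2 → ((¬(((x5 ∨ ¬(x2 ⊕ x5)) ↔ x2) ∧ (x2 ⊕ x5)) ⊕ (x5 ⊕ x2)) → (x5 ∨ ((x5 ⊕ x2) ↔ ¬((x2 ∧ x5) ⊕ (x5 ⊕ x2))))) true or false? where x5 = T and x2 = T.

x2 ⊕ x5 = T ⊕ T = F
¬(x2 ⊕ x5) = ¬F = T
x5 ∨ ¬(x2 ⊕ x5) = T ∨ T = T
(x5 ∨ ¬(x2 ⊕ x5)) ↔ x2 = T ↔ T = T
x2 ⊕ x5 = T ⊕ T = F
((x5 ∨ ¬(x2 ⊕ x5)) ↔ x2) ∧ (x2 ⊕ x5) = T ∧ F = F
¬(((x5 ∨ ¬(x2 ⊕ x5)) ↔ x2) ∧ (x2 ⊕ x5)) = ¬F = T
x5 ⊕ x2 = T ⊕ T = F
¬(((x5 ∨ ¬(x2 ⊕ x5)) ↔ x2) ∧ (x2 ⊕ x5)) ⊕ (x5 ⊕ x2) = T ⊕ F = T
x5 ⊕ x2 = T ⊕ T = F
x2 ∧ x5 = T ∧ T = T
x5 ⊕ x2 = T ⊕ T = F
(x2 ∧ x5) ⊕ (x5 ⊕ x2) = T ⊕ F = T
¬((x2 ∧ x5) ⊕ (x5 ⊕ x2)) = ¬T = F
(x5 ⊕ x2) ↔ ¬((x2 ∧ x5) ⊕ (x5 ⊕ x2)) = F ↔ F = T
x5 ∨ ((x5 ⊕ x2) ↔ ¬((x2 ∧ x5) ⊕ (x5 ⊕ x2))) = T ∨ T = T
(¬(((x5 ∨ ¬(x2 ⊕ x5)) ↔ x2) ∧ (x2 ⊕ x5)) ⊕ (x5 ⊕ x2)) → (x5 ∨ ((x5 ⊕ x2) ↔ ¬((x2 ∧ x5) ⊕ (x5 ⊕ x2)))) = T → T = T
x2 → ((¬(((x5 ∨ ¬(x2 ⊕ x5)) ↔ x2) ∧ (x2 ⊕ x5)) ⊕ (x5 ⊕ x2)) → (x5 ∨ ((x5 ⊕ x2) ↔ ¬((x2 ∧ x5) ⊕ (x5 ⊕ x2))))) = T → T = T

T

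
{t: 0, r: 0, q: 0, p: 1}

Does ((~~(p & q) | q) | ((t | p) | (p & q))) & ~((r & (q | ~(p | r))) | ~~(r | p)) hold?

0

p & q = 1 & 0 = 0
~(p & q) = ~0 = 1
~~(p & q) = ~1 = 0
~~(p & q) | q = 0 | 0 = 0
t | p = 0 | 1 = 1
p & q = 1 & 0 = 0
(t | p) | (p & q) = 1 | 0 = 1
(~~(p & q) | q) | ((t | p) | (p & q)) = 0 | 1 = 1
p | r = 1 | 0 = 1
~(p | r) = ~1 = 0
q | ~(p | r) = 0 | 0 = 0
r & (q | ~(p | r)) = 0 & 0 = 0
r | p = 0 | 1 = 1
~(r | p) = ~1 = 0
~~(r | p) = ~0 = 1
(r & (q | ~(p | r))) | ~~(r | p) = 0 | 1 = 1
~((r & (q | ~(p | r))) | ~~(r | p)) = ~1 = 0
((~~(p & q) | q) | ((t | p) | (p & q))) & ~((r & (q | ~(p | r))) | ~~(r | p)) = 1 & 0 = 0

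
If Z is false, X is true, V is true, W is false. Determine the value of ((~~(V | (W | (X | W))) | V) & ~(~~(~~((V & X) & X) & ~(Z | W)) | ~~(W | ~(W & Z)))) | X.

T

X | W = T | F = T
W | (X | W) = F | T = T
V | (W | (X | W)) = T | T = T
~(V | (W | (X | W))) = ~T = F
~~(V | (W | (X | W))) = ~F = T
~~(V | (W | (X | W))) | V = T | T = T
V & X = T & T = T
(V & X) & X = T & T = T
~((V & X) & X) = ~T = F
~~((V & X) & X) = ~F = T
Z | W = F | F = F
~(Z | W) = ~F = T
~~((V & X) & X) & ~(Z | W) = T & T = T
~(~~((V & X) & X) & ~(Z | W)) = ~T = F
~~(~~((V & X) & X) & ~(Z | W)) = ~F = T
W & Z = F & F = F
~(W & Z) = ~F = T
W | ~(W & Z) = F | T = T
~(W | ~(W & Z)) = ~T = F
~~(W | ~(W & Z)) = ~F = T
~~(~~((V & X) & X) & ~(Z | W)) | ~~(W | ~(W & Z)) = T | T = T
~(~~(~~((V & X) & X) & ~(Z | W)) | ~~(W | ~(W & Z))) = ~T = F
(~~(V | (W | (X | W))) | V) & ~(~~(~~((V & X) & X) & ~(Z | W)) | ~~(W | ~(W & Z))) = T & F = F
((~~(V | (W | (X | W))) | V) & ~(~~(~~((V & X) & X) & ~(Z | W)) | ~~(W | ~(W & Z)))) | X = F | T = T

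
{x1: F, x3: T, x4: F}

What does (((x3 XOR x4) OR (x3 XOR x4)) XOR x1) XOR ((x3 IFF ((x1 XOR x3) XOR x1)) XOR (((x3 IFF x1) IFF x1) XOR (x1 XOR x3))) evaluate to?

Substituting x1=F, x3=T, x4=F:
x3 XOR x4 = T XOR F = T
x3 XOR x4 = T XOR F = T
(x3 XOR x4) OR (x3 XOR x4) = T OR T = T
((x3 XOR x4) OR (x3 XOR x4)) XOR x1 = T XOR F = T
x1 XOR x3 = F XOR T = T
(x1 XOR x3) XOR x1 = T XOR F = T
x3 IFF ((x1 XOR x3) XOR x1) = T IFF T = T
x3 IFF x1 = T IFF F = F
(x3 IFF x1) IFF x1 = F IFF F = T
x1 XOR x3 = F XOR T = T
((x3 IFF x1) IFF x1) XOR (x1 XOR x3) = T XOR T = F
(x3 IFF ((x1 XOR x3) XOR x1)) XOR (((x3 IFF x1) IFF x1) XOR (x1 XOR x3)) = T XOR F = T
(((x3 XOR x4) OR (x3 XOR x4)) XOR x1) XOR ((x3 IFF ((x1 XOR x3) XOR x1)) XOR (((x3 IFF x1) IFF x1) XOR (x1 XOR x3))) = T XOR T = F

F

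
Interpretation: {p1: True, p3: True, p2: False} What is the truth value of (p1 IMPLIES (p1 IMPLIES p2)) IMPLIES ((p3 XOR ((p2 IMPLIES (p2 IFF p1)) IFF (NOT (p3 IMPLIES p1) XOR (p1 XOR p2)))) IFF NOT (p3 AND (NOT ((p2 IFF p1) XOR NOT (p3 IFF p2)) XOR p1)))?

p1 IMPLIES p2 = True IMPLIES False = False
p1 IMPLIES (p1 IMPLIES p2) = True IMPLIES False = False
p2 IFF p1 = False IFF True = False
p2 IMPLIES (p2 IFF p1) = False IMPLIES False = True
p3 IMPLIES p1 = True IMPLIES True = True
NOT (p3 IMPLIES p1) = NOT True = False
p1 XOR p2 = True XOR False = True
NOT (p3 IMPLIES p1) XOR (p1 XOR p2) = False XOR True = True
(p2 IMPLIES (p2 IFF p1)) IFF (NOT (p3 IMPLIES p1) XOR (p1 XOR p2)) = True IFF True = True
p3 XOR ((p2 IMPLIES (p2 IFF p1)) IFF (NOT (p3 IMPLIES p1) XOR (p1 XOR p2))) = True XOR True = False
p2 IFF p1 = False IFF True = False
p3 IFF p2 = True IFF False = False
NOT (p3 IFF p2) = NOT False = True
(p2 IFF p1) XOR NOT (p3 IFF p2) = False XOR True = True
NOT ((p2 IFF p1) XOR NOT (p3 IFF p2)) = NOT True = False
NOT ((p2 IFF p1) XOR NOT (p3 IFF p2)) XOR p1 = False XOR True = True
p3 AND (NOT ((p2 IFF p1) XOR NOT (p3 IFF p2)) XOR p1) = True AND True = True
NOT (p3 AND (NOT ((p2 IFF p1) XOR NOT (p3 IFF p2)) XOR p1)) = NOT True = False
(p3 XOR ((p2 IMPLIES (p2 IFF p1)) IFF (NOT (p3 IMPLIES p1) XOR (p1 XOR p2)))) IFF NOT (p3 AND (NOT ((p2 IFF p1) XOR NOT (p3 IFF p2)) XOR p1)) = False IFF False = True
(p1 IMPLIES (p1 IMPLIES p2)) IMPLIES ((p3 XOR ((p2 IMPLIES (p2 IFF p1)) IFF (NOT (p3 IMPLIES p1) XOR (p1 XOR p2)))) IFF NOT (p3 AND (NOT ((p2 IFF p1) XOR NOT (p3 IFF p2)) XOR p1))) = False IMPLIES True = True

True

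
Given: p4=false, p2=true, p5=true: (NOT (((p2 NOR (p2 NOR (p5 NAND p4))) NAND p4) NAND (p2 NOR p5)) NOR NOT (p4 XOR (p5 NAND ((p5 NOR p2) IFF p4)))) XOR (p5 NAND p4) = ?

true

p5 NAND p4 = true NAND false = true
p2 NOR (p5 NAND p4) = true NOR true = false
p2 NOR (p2 NOR (p5 NAND p4)) = true NOR false = false
(p2 NOR (p2 NOR (p5 NAND p4))) NAND p4 = false NAND false = true
p2 NOR p5 = true NOR true = false
((p2 NOR (p2 NOR (p5 NAND p4))) NAND p4) NAND (p2 NOR p5) = true NAND false = true
NOT (((p2 NOR (p2 NOR (p5 NAND p4))) NAND p4) NAND (p2 NOR p5)) = NOT true = false
p5 NOR p2 = true NOR true = false
(p5 NOR p2) IFF p4 = false IFF false = true
p5 NAND ((p5 NOR p2) IFF p4) = true NAND true = false
p4 XOR (p5 NAND ((p5 NOR p2) IFF p4)) = false XOR false = false
NOT (p4 XOR (p5 NAND ((p5 NOR p2) IFF p4))) = NOT false = true
NOT (((p2 NOR (p2 NOR (p5 NAND p4))) NAND p4) NAND (p2 NOR p5)) NOR NOT (p4 XOR (p5 NAND ((p5 NOR p2) IFF p4))) = false NOR true = false
p5 NAND p4 = true NAND false = true
(NOT (((p2 NOR (p2 NOR (p5 NAND p4))) NAND p4) NAND (p2 NOR p5)) NOR NOT (p4 XOR (p5 NAND ((p5 NOR p2) IFF p4)))) XOR (p5 NAND p4) = false XOR true = true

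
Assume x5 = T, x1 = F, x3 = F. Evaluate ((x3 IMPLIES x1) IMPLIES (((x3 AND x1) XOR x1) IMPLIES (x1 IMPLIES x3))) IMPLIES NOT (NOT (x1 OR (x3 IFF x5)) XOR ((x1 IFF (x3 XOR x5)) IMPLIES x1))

x3 IMPLIES x1 = F IMPLIES F = T
x3 AND x1 = F AND F = F
(x3 AND x1) XOR x1 = F XOR F = F
x1 IMPLIES x3 = F IMPLIES F = T
((x3 AND x1) XOR x1) IMPLIES (x1 IMPLIES x3) = F IMPLIES T = T
(x3 IMPLIES x1) IMPLIES (((x3 AND x1) XOR x1) IMPLIES (x1 IMPLIES x3)) = T IMPLIES T = T
x3 IFF x5 = F IFF T = F
x1 OR (x3 IFF x5) = F OR F = F
NOT (x1 OR (x3 IFF x5)) = NOT F = T
x3 XOR x5 = F XOR T = T
x1 IFF (x3 XOR x5) = F IFF T = F
(x1 IFF (x3 XOR x5)) IMPLIES x1 = F IMPLIES F = T
NOT (x1 OR (x3 IFF x5)) XOR ((x1 IFF (x3 XOR x5)) IMPLIES x1) = T XOR T = F
NOT (NOT (x1 OR (x3 IFF x5)) XOR ((x1 IFF (x3 XOR x5)) IMPLIES x1)) = NOT F = T
((x3 IMPLIES x1) IMPLIES (((x3 AND x1) XOR x1) IMPLIES (x1 IMPLIES x3))) IMPLIES NOT (NOT (x1 OR (x3 IFF x5)) XOR ((x1 IFF (x3 XOR x5)) IMPLIES x1)) = T IMPLIES T = T

T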